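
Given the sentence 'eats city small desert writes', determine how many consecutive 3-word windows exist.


Word trigrams from [5] words:
  Trigram 1: (eats city small)
  Trigram 2: (city small desert)
  Trigram 3: (small desert writes)
Total word trigrams: 5 - 2 = 3

3


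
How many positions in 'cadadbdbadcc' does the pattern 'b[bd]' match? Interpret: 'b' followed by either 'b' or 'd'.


Pattern: b[bd] means 'b' followed by either 'b' or 'd'.
Scanning 'cadadbdbadcc' position-by-position:
  Pos 0: window 'ca' -> no
  Pos 1: window 'ad' -> no
  Pos 2: window 'da' -> no
  Pos 3: window 'ad' -> no
  Pos 4: window 'db' -> no
  Pos 5: window 'bd' -> MATCH
  Pos 6: window 'db' -> no
  Pos 7: window 'ba' -> no
  Pos 8: window 'ad' -> no
  Pos 9: window 'dc' -> no
  Pos 10: window 'cc' -> no
  Pos 11: window 'c' -> no
Total matches: 1

1


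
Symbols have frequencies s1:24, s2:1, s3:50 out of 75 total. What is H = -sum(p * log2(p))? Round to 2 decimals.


Computing entropy H = -sum(p_i * log2(p_i)):
  s1: p = 24/75 = 0.3200, -p*log2(p) = 0.5260
  s2: p = 1/75 = 0.0133, -p*log2(p) = 0.0831
  s3: p = 50/75 = 0.6667, -p*log2(p) = 0.3900
H = sum of terms = 0.9991
Rounded to 2 decimals: 1.00

1.00


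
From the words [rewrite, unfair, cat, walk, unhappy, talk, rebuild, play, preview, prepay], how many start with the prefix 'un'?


Checking each word for prefix 'un':
  'rewrite' -> no (count: 0)
  'unfair' -> YES, starts with 'un' (count: 1)
  'cat' -> no (count: 1)
  'walk' -> no (count: 1)
  'unhappy' -> YES, starts with 'un' (count: 2)
  'talk' -> no (count: 2)
  'rebuild' -> no (count: 2)
  'play' -> no (count: 2)
  'preview' -> no (count: 2)
  'prepay' -> no (count: 2)
Total with prefix 'un': 2

2


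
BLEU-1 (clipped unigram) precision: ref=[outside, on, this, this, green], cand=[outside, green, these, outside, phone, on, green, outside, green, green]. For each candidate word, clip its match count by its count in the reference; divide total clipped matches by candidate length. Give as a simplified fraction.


Reference word counts: {'green': 1, 'on': 1, 'outside': 1, 'this': 2}
Checking each candidate word (with clipping):
  'outside' -> in reference (ref count 1, used 1/1) -> match (matches: 1)
  'green' -> in reference (ref count 1, used 1/1) -> match (matches: 2)
  'these' -> not in reference -> no match (matches: 2)
  'outside' -> ref count 1 already used up (1/1) -> clipped, no match (matches: 2)
  'phone' -> not in reference -> no match (matches: 2)
  'on' -> in reference (ref count 1, used 1/1) -> match (matches: 3)
  'green' -> ref count 1 already used up (1/1) -> clipped, no match (matches: 3)
  'outside' -> ref count 1 already used up (1/1) -> clipped, no match (matches: 3)
  'green' -> ref count 1 already used up (1/1) -> clipped, no match (matches: 3)
  'green' -> ref count 1 already used up (1/1) -> clipped, no match (matches: 3)
Clipped matches: 3, Candidate length: 10
Precision = 3/10

3/10


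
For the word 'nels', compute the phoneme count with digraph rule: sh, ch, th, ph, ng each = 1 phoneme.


Parsing 'nels' greedily, digraphs first:
  'n' -> consonant phoneme (phonemes so far: 1)
  'e' -> vowel phoneme (phonemes so far: 2)
  'l' -> consonant phoneme (phonemes so far: 3)
  's' -> consonant phoneme (phonemes so far: 4)
Total phonemes: 4

4


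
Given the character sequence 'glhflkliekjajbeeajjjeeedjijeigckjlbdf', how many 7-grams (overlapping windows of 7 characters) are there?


String 'glhflkliekjajbeeajjjeeedjijeigckjlbdf' has length L = 37.
Number of overlapping n-grams = L - n + 1
Substituting: 37 - 7 + 1 = 31

31


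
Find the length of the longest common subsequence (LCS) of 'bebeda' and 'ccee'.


DP table for LCS of 'bebeda' and 'ccee':
       c  c  e  e
    0  0  0  0  0
  b 0  0  0  0  0
  e 0  0  0  1  1
  b 0  0  0  1  1
  e 0  0  0  1  2
  d 0  0  0  1  2
  a 0  0  0  1  2
LCS: 'ee'
LCS length = 2

2


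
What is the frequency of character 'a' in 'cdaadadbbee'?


Scanning 'cdaadadbbee' for 'a':
  Position 2: 'a' -> MATCH (count: 1)
  Position 3: 'a' -> MATCH (count: 2)
  Position 5: 'a' -> MATCH (count: 3)
Total occurrences of 'a': 3

3


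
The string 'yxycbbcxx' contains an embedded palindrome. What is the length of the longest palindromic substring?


Scanning 'yxycbbcxx' for palindromic substrings.
Substring at positions 3-6: 'cbbc'.
Check: reverse('cbbc') = 'cbbc' -> palindrome confirmed.
Neighbouring characters ('y' / 'x') break symmetry, so it cannot extend further.
No longer palindromic substring exists; longest length = 4

4


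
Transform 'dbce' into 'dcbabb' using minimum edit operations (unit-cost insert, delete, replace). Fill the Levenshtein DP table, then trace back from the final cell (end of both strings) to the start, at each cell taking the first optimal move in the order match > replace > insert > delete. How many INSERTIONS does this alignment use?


Edit distance = 4. Backtracking from cell (4, 6) with preference match > replace > insert > delete,
then listing the resulting alignment 'dbce' -> 'dcbabb' left to right:
  Step 1: keep 'd'
  Step 2: insert 'c' [insertion #1]
  Step 3: keep 'b'
  Step 4: insert 'a' [insertion #2]
  Step 5: replace c->b
  Step 6: replace e->b
Total insertions: 2

2


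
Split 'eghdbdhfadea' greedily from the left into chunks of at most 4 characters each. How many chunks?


'eghdbdhfadea' has 12 characters.
Chunking with max size 4:
  Chunk 1: 'eghd' (positions 0-3)
  Chunk 2: 'bdhf' (positions 4-7)
  Chunk 3: 'adea' (positions 8-11)
Total chunks: ceil(12 / 4) = 3

3


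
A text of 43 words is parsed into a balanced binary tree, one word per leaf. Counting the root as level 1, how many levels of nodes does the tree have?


In a balanced binary tree with n leaves the deepest leaf is ceil(log2(n)) edges below the root,
so counting node levels inclusive of root and leaves gives ceil(log2(n)) + 1 levels.
log2(43) = 5.4263
ceil(5.4263) = 6
levels = 6 + 1 = 7

7


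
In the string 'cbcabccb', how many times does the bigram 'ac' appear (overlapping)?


Scanning 'cbcabccb' for bigram 'ac':
  Position 0: 'cb' -> no
  Position 1: 'bc' -> no
  Position 2: 'ca' -> no
  Position 3: 'ab' -> no
  Position 4: 'bc' -> no
  Position 5: 'cc' -> no
  Position 6: 'cb' -> no
Total matches: 0

0


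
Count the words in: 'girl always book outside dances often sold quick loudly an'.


Counting words by splitting on spaces:
  Word 1: 'girl'
  Word 2: 'always'
  Word 3: 'book'
  Word 4: 'outside'
  Word 5: 'dances'
  Word 6: 'often'
  Word 7: 'sold'
  Word 8: 'quick'
  Word 9: 'loudly'
  Word 10: 'an'
Total words: 10

10


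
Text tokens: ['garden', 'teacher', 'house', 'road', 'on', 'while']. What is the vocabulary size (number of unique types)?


Listing all tokens and tracking unique types:
  Token 1: 'garden' -> NEW (unique so far: 1)
  Token 2: 'teacher' -> NEW (unique so far: 2)
  Token 3: 'house' -> NEW (unique so far: 3)
  Token 4: 'road' -> NEW (unique so far: 4)
  Token 5: 'on' -> NEW (unique so far: 5)
  Token 6: 'while' -> NEW (unique so far: 6)
Unique types: ('garden', 'house', 'on', 'road', 'teacher', 'while')
Vocabulary size: 6

6


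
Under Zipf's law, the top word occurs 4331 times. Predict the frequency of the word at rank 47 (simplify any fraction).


Zipf's law: freq(rank) = f1 / rank
f1 = 4331, rank = 47
freq = 4331 / 47
GCD(4331, 47) = 1
Simplified: 4331/47

4331/47


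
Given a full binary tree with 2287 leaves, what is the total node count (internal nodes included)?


Leaf nodes (terminals): 2287
Internal nodes = n - 1 = 2287 - 1 = 2286
Total = leaves + internal = 2287 + 2286 = 4573

4573


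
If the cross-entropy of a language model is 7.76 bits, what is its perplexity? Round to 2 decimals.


Perplexity formula: PP = 2^H
H = 7.76
PP = 2^7.76
Decompose: 2^7.76 = 2^7 * 2^0.76
2^7 = 128, 2^0.76 ~ 1.6934906
PP ~ 128 * 1.6934906 = 216.7667968
Rounded to 2 decimals: 216.77

216.77


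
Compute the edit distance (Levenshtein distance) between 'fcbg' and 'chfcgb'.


Building DP table for s1='fcbg' (len 4) and s2='chfcgb' (len 6):
       c  h  f  c  g  b
    0  1  2  3  4  5  6
  f 1  1  2  2  3  4  5
  c 2  1  2  3  2  3  4
  b 3  2  2  3  3  3  3
  g 4  3  3  3  4  3  4
Edit distance = dp[4][6] = 4

4


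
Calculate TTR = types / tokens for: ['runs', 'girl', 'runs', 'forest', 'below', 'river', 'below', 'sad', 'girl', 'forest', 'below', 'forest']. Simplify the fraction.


Tokens: 12
Unique types: ('below', 'forest', 'girl', 'river', 'runs', 'sad') = 6
TTR = 6/12
Simplify: divide both by 6 -> 1/2
TTR = 1/2

1/2


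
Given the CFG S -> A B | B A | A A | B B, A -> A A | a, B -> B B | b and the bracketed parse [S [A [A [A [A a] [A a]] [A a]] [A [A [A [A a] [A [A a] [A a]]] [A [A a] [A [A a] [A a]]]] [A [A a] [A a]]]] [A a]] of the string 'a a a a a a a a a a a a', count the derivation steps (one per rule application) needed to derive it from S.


Every bracketed nonterminal node [X ...] in the tree is produced by exactly one rule application.
Reading the tree off as a leftmost derivation:
  Step 1: S  =>  A A   (applied S -> A A)
  Step 2: A A  =>  A A A   (applied A -> A A)
  Step 3: A A A  =>  A A A A   (applied A -> A A)
  Step 4: A A A A  =>  A A A A A   (applied A -> A A)
  Step 5: A A A A A  =>  a A A A A   (applied A -> a)
  Step 6: a A A A A  =>  a a A A A   (applied A -> a)
  Step 7: a a A A A  =>  a a a A A   (applied A -> a)
  Step 8: a a a A A  =>  a a a A A A   (applied A -> A A)
  Step 9: a a a A A A  =>  a a a A A A A   (applied A -> A A)
  Step 10: a a a A A A A  =>  a a a A A A A A   (applied A -> A A)
  Step 11: a a a A A A A A  =>  a a a a A A A A   (applied A -> a)
  Step 12: a a a a A A A A  =>  a a a a A A A A A   (applied A -> A A)
  Step 13: a a a a A A A A A  =>  a a a a a A A A A   (applied A -> a)
  Step 14: a a a a a A A A A  =>  a a a a a a A A A   (applied A -> a)
  Step 15: a a a a a a A A A  =>  a a a a a a A A A A   (applied A -> A A)
  Step 16: a a a a a a A A A A  =>  a a a a a a a A A A   (applied A -> a)
  Step 17: a a a a a a a A A A  =>  a a a a a a a A A A A   (applied A -> A A)
  Step 18: a a a a a a a A A A A  =>  a a a a a a a a A A A   (applied A -> a)
  Step 19: a a a a a a a a A A A  =>  a a a a a a a a a A A   (applied A -> a)
  Step 20: a a a a a a a a a A A  =>  a a a a a a a a a A A A   (applied A -> A A)
  Step 21: a a a a a a a a a A A A  =>  a a a a a a a a a a A A   (applied A -> a)
  Step 22: a a a a a a a a a a A A  =>  a a a a a a a a a a a A   (applied A -> a)
  Step 23: a a a a a a a a a a a A  =>  a a a a a a a a a a a a   (applied A -> a)
Final yield: a a a a a a a a a a a a
Total rewrite steps: 23

23


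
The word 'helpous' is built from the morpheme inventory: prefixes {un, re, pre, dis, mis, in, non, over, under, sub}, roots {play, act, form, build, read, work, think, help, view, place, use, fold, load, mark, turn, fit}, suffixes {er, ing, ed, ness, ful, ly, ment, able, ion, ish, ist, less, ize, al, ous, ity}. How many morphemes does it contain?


Segmenting 'helpous' against the inventory:
  'help' -> root (morpheme 1)
  'ous' -> suffix (morpheme 2)
Total morphemes: 2

2


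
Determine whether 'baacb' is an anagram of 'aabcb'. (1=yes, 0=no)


Sort characters of 'baacb': 'aabbc'
Sort characters of 'aabcb': 'aabbc'
Sorted forms match -> they ARE anagrams
Result: 1

1


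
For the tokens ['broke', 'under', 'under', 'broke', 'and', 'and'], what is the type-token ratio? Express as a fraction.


Tokens: 6
Unique types: ('and', 'broke', 'under') = 3
TTR = 3/6
Simplify: divide both by 3 -> 1/2
TTR = 1/2

1/2


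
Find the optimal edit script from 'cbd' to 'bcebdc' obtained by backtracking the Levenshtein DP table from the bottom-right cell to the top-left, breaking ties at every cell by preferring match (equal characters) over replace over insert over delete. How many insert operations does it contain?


Edit distance = 3. Backtracking from cell (3, 6) with preference match > replace > insert > delete,
then listing the resulting alignment 'cbd' -> 'bcebdc' left to right:
  Step 1: insert 'b' [insertion #1]
  Step 2: keep 'c'
  Step 3: insert 'e' [insertion #2]
  Step 4: keep 'b'
  Step 5: keep 'd'
  Step 6: insert 'c' [insertion #3]
Total insertions: 3

3


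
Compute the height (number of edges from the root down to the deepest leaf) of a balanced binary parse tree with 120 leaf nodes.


In a balanced binary tree with n leaves the deepest leaf is ceil(log2(n)) edges below the root.
log2(120) = 6.9069
ceil(6.9069) = 7
height (edges) = 7

7


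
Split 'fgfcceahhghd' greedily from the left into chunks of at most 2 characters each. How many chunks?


'fgfcceahhghd' has 12 characters.
Chunking with max size 2:
  Chunk 1: 'fg' (positions 0-1)
  Chunk 2: 'fc' (positions 2-3)
  Chunk 3: 'ce' (positions 4-5)
  Chunk 4: 'ah' (positions 6-7)
  Chunk 5: 'hg' (positions 8-9)
  Chunk 6: 'hd' (positions 10-11)
Total chunks: ceil(12 / 2) = 6

6


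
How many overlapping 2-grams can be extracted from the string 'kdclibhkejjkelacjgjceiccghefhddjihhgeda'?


String 'kdclibhkejjkelacjgjceiccghefhddjihhgeda' has length L = 39.
Number of overlapping n-grams = L - n + 1
Substituting: 39 - 2 + 1 = 38

38


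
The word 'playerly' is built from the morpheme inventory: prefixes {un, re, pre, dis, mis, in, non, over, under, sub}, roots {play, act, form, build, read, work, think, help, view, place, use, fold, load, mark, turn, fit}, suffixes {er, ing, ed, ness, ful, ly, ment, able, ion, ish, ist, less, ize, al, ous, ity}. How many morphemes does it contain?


Segmenting 'playerly' against the inventory:
  'play' -> root (morpheme 1)
  'er' -> suffix (morpheme 2)
  'ly' -> suffix (morpheme 3)
Total morphemes: 3

3


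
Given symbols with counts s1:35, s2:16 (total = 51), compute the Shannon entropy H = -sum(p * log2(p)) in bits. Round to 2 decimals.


Computing entropy H = -sum(p_i * log2(p_i)):
  s1: p = 35/51 = 0.6863, -p*log2(p) = 0.3727
  s2: p = 16/51 = 0.3137, -p*log2(p) = 0.5247
H = sum of terms = 0.8974
Rounded to 2 decimals: 0.90

0.90


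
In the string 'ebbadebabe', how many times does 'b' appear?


Scanning 'ebbadebabe' for 'b':
  Position 1: 'b' -> MATCH (count: 1)
  Position 2: 'b' -> MATCH (count: 2)
  Position 6: 'b' -> MATCH (count: 3)
  Position 8: 'b' -> MATCH (count: 4)
Total occurrences of 'b': 4

4


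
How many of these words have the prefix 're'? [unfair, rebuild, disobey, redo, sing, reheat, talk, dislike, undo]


Checking each word for prefix 're':
  'unfair' -> no (count: 0)
  'rebuild' -> YES, starts with 're' (count: 1)
  'disobey' -> no (count: 1)
  'redo' -> YES, starts with 're' (count: 2)
  'sing' -> no (count: 2)
  'reheat' -> YES, starts with 're' (count: 3)
  'talk' -> no (count: 3)
  'dislike' -> no (count: 3)
  'undo' -> no (count: 3)
Total with prefix 're': 3

3


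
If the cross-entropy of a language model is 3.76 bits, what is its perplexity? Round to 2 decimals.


Perplexity formula: PP = 2^H
H = 3.76
PP = 2^3.76
Decompose: 2^3.76 = 2^3 * 2^0.76
2^3 = 8, 2^0.76 ~ 1.6934906
PP ~ 8 * 1.6934906 = 13.5479248
Rounded to 2 decimals: 13.55

13.55


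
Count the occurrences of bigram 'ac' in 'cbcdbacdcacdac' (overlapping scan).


Scanning 'cbcdbacdcacdac' for bigram 'ac':
  Position 0: 'cb' -> no
  Position 1: 'bc' -> no
  Position 2: 'cd' -> no
  Position 3: 'db' -> no
  Position 4: 'ba' -> no
  Position 5: 'ac' -> MATCH
  Position 6: 'cd' -> no
  Position 7: 'dc' -> no
  Position 8: 'ca' -> no
  Position 9: 'ac' -> MATCH
  Position 10: 'cd' -> no
  Position 11: 'da' -> no
  Position 12: 'ac' -> MATCH
Total matches: 3

3


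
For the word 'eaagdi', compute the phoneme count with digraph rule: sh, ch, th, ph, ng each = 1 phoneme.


Parsing 'eaagdi' greedily, digraphs first:
  'e' -> vowel phoneme (phonemes so far: 1)
  'a' -> vowel phoneme (phonemes so far: 2)
  'a' -> vowel phoneme (phonemes so far: 3)
  'g' -> consonant phoneme (phonemes so far: 4)
  'd' -> consonant phoneme (phonemes so far: 5)
  'i' -> vowel phoneme (phonemes so far: 6)
Total phonemes: 6

6


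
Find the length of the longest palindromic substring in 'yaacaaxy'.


Scanning 'yaacaaxy' for palindromic substrings.
Substring at positions 1-5: 'aacaa'.
Check: reverse('aacaa') = 'aacaa' -> palindrome confirmed.
Neighbouring characters ('y' / 'x') break symmetry, so it cannot extend further.
No longer palindromic substring exists; longest length = 5

5


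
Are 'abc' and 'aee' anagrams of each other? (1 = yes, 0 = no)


Sort characters of 'abc': 'abc'
Sort characters of 'aee': 'aee'
Sorted forms differ -> they are NOT anagrams
Result: 0

0


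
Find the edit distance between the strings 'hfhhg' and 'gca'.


Building DP table for s1='hfhhg' (len 5) and s2='gca' (len 3):
       g  c  a
    0  1  2  3
  h 1  1  2  3
  f 2  2  2  3
  h 3  3  3  3
  h 4  4  4  4
  g 5  4  5  5
Edit distance = dp[5][3] = 5

5


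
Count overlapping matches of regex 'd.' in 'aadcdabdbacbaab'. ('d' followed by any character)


Pattern: d. means 'd' followed by any character.
Scanning 'aadcdabdbacbaab' position-by-position:
  Pos 0: window 'aa' -> no
  Pos 1: window 'ad' -> no
  Pos 2: window 'dc' -> MATCH
  Pos 3: window 'cd' -> no
  Pos 4: window 'da' -> MATCH
  Pos 5: window 'ab' -> no
  Pos 6: window 'bd' -> no
  Pos 7: window 'db' -> MATCH
  Pos 8: window 'ba' -> no
  Pos 9: window 'ac' -> no
  Pos 10: window 'cb' -> no
  Pos 11: window 'ba' -> no
  Pos 12: window 'aa' -> no
  Pos 13: window 'ab' -> no
  Pos 14: window 'b' -> no
Total matches: 3

3


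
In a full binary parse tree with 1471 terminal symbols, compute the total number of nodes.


Leaf nodes (terminals): 1471
Internal nodes = n - 1 = 1471 - 1 = 1470
Total = leaves + internal = 1471 + 1470 = 2941

2941


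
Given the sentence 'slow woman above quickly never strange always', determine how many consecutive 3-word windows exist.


Word trigrams from [7] words:
  Trigram 1: (slow woman above)
  Trigram 2: (woman above quickly)
  Trigram 3: (above quickly never)
  Trigram 4: (quickly never strange)
  Trigram 5: (never strange always)
Total word trigrams: 7 - 2 = 5

5


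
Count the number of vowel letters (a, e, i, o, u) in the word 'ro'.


Scanning each character of 'ro':
  Position 1: 'r' -> consonant (running count: 0)
  Position 2: 'o' -> vowel (running count: 1)
Total vowels: 1

1


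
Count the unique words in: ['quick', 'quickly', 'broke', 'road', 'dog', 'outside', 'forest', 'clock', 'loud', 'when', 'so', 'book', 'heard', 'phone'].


Listing all tokens and tracking unique types:
  Token 1: 'quick' -> NEW (unique so far: 1)
  Token 2: 'quickly' -> NEW (unique so far: 2)
  Token 3: 'broke' -> NEW (unique so far: 3)
  Token 4: 'road' -> NEW (unique so far: 4)
  Token 5: 'dog' -> NEW (unique so far: 5)
  Token 6: 'outside' -> NEW (unique so far: 6)
  Token 7: 'forest' -> NEW (unique so far: 7)
  Token 8: 'clock' -> NEW (unique so far: 8)
  Token 9: 'loud' -> NEW (unique so far: 9)
  Token 10: 'when' -> NEW (unique so far: 10)
  Token 11: 'so' -> NEW (unique so far: 11)
  Token 12: 'book' -> NEW (unique so far: 12)
  Token 13: 'heard' -> NEW (unique so far: 13)
  Token 14: 'phone' -> NEW (unique so far: 14)
Unique types: ('book', 'broke', 'clock', 'dog', 'forest', 'heard', 'loud', 'outside', 'phone', 'quick', 'quickly', 'road', 'so', 'when')
Vocabulary size: 14

14


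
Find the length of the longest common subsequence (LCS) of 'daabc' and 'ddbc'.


DP table for LCS of 'daabc' and 'ddbc':
       d  d  b  c
    0  0  0  0  0
  d 0  1  1  1  1
  a 0  1  1  1  1
  a 0  1  1  1  1
  b 0  1  1  2  2
  c 0  1  1  2  3
LCS: 'dbc'
LCS length = 3

3


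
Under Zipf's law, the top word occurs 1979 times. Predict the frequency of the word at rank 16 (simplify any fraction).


Zipf's law: freq(rank) = f1 / rank
f1 = 1979, rank = 16
freq = 1979 / 16
GCD(1979, 16) = 1
Simplified: 1979/16

1979/16


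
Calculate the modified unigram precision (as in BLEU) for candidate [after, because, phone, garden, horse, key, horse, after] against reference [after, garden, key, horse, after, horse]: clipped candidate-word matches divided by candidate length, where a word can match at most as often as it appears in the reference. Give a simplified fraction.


Reference word counts: {'after': 2, 'garden': 1, 'horse': 2, 'key': 1}
Checking each candidate word (with clipping):
  'after' -> in reference (ref count 2, used 1/2) -> match (matches: 1)
  'because' -> not in reference -> no match (matches: 1)
  'phone' -> not in reference -> no match (matches: 1)
  'garden' -> in reference (ref count 1, used 1/1) -> match (matches: 2)
  'horse' -> in reference (ref count 2, used 1/2) -> match (matches: 3)
  'key' -> in reference (ref count 1, used 1/1) -> match (matches: 4)
  'horse' -> in reference (ref count 2, used 2/2) -> match (matches: 5)
  'after' -> in reference (ref count 2, used 2/2) -> match (matches: 6)
Clipped matches: 6, Candidate length: 8
Precision = 6/8 = 3/4

3/4


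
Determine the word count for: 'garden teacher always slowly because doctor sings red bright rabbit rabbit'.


Counting words by splitting on spaces:
  Word 1: 'garden'
  Word 2: 'teacher'
  Word 3: 'always'
  Word 4: 'slowly'
  Word 5: 'because'
  Word 6: 'doctor'
  Word 7: 'sings'
  Word 8: 'red'
  Word 9: 'bright'
  Word 10: 'rabbit'
  Word 11: 'rabbit'
Total words: 11

11


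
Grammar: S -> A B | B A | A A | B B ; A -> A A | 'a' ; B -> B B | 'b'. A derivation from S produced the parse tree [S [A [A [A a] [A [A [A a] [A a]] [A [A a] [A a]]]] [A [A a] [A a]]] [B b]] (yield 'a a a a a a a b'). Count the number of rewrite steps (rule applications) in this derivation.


Every bracketed nonterminal node [X ...] in the tree is produced by exactly one rule application.
Reading the tree off as a leftmost derivation:
  Step 1: S  =>  A B   (applied S -> A B)
  Step 2: A B  =>  A A B   (applied A -> A A)
  Step 3: A A B  =>  A A A B   (applied A -> A A)
  Step 4: A A A B  =>  a A A B   (applied A -> a)
  Step 5: a A A B  =>  a A A A B   (applied A -> A A)
  Step 6: a A A A B  =>  a A A A A B   (applied A -> A A)
  Step 7: a A A A A B  =>  a a A A A B   (applied A -> a)
  Step 8: a a A A A B  =>  a a a A A B   (applied A -> a)
  Step 9: a a a A A B  =>  a a a A A A B   (applied A -> A A)
  Step 10: a a a A A A B  =>  a a a a A A B   (applied A -> a)
  Step 11: a a a a A A B  =>  a a a a a A B   (applied A -> a)
  Step 12: a a a a a A B  =>  a a a a a A A B   (applied A -> A A)
  Step 13: a a a a a A A B  =>  a a a a a a A B   (applied A -> a)
  Step 14: a a a a a a A B  =>  a a a a a a a B   (applied A -> a)
  Step 15: a a a a a a a B  =>  a a a a a a a b   (applied B -> b)
Final yield: a a a a a a a b
Total rewrite steps: 15

15


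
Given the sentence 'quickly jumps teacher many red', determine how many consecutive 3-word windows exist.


Word trigrams from [5] words:
  Trigram 1: (quickly jumps teacher)
  Trigram 2: (jumps teacher many)
  Trigram 3: (teacher many red)
Total word trigrams: 5 - 2 = 3

3


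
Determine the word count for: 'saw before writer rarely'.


Counting words by splitting on spaces:
  Word 1: 'saw'
  Word 2: 'before'
  Word 3: 'writer'
  Word 4: 'rarely'
Total words: 4

4


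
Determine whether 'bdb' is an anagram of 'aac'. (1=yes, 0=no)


Sort characters of 'bdb': 'bbd'
Sort characters of 'aac': 'aac'
Sorted forms differ -> they are NOT anagrams
Result: 0

0


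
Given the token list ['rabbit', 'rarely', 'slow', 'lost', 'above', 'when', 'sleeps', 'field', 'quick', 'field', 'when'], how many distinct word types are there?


Listing all tokens and tracking unique types:
  Token 1: 'rabbit' -> NEW (unique so far: 1)
  Token 2: 'rarely' -> NEW (unique so far: 2)
  Token 3: 'slow' -> NEW (unique so far: 3)
  Token 4: 'lost' -> NEW (unique so far: 4)
  Token 5: 'above' -> NEW (unique so far: 5)
  Token 6: 'when' -> NEW (unique so far: 6)
  Token 7: 'sleeps' -> NEW (unique so far: 7)
  Token 8: 'field' -> NEW (unique so far: 8)
  Token 9: 'quick' -> NEW (unique so far: 9)
  Token 10: 'field' -> duplicate (unique so far: 9)
  Token 11: 'when' -> duplicate (unique so far: 9)
Unique types: ('above', 'field', 'lost', 'quick', 'rabbit', 'rarely', 'sleeps', 'slow', 'when')
Vocabulary size: 9

9


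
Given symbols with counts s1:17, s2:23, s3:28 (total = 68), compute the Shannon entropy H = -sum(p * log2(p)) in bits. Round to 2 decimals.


Computing entropy H = -sum(p_i * log2(p_i)):
  s1: p = 17/68 = 0.2500, -p*log2(p) = 0.5000
  s2: p = 23/68 = 0.3382, -p*log2(p) = 0.5290
  s3: p = 28/68 = 0.4118, -p*log2(p) = 0.5271
H = sum of terms = 1.5561
Rounded to 2 decimals: 1.56

1.56


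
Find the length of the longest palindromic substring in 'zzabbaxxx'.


Scanning 'zzabbaxxx' for palindromic substrings.
Substring at positions 2-5: 'abba'.
Check: reverse('abba') = 'abba' -> palindrome confirmed.
Neighbouring characters ('z' / 'x') break symmetry, so it cannot extend further.
No longer palindromic substring exists; longest length = 4

4


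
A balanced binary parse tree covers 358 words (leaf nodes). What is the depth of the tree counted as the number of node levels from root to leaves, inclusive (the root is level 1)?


In a balanced binary tree with n leaves the deepest leaf is ceil(log2(n)) edges below the root,
so counting node levels inclusive of root and leaves gives ceil(log2(n)) + 1 levels.
log2(358) = 8.4838
ceil(8.4838) = 9
levels = 9 + 1 = 10

10


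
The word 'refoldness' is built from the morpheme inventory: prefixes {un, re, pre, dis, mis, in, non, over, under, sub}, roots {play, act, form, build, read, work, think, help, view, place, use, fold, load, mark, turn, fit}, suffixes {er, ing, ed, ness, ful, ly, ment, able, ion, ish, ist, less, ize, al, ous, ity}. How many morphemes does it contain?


Segmenting 'refoldness' against the inventory:
  're' -> prefix (morpheme 1)
  'fold' -> root (morpheme 2)
  'ness' -> suffix (morpheme 3)
Total morphemes: 3

3


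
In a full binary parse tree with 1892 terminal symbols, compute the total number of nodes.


Leaf nodes (terminals): 1892
Internal nodes = n - 1 = 1892 - 1 = 1891
Total = leaves + internal = 1892 + 1891 = 3783

3783


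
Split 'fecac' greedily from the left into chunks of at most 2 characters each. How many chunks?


'fecac' has 5 characters.
Chunking with max size 2:
  Chunk 1: 'fe' (positions 0-1)
  Chunk 2: 'ca' (positions 2-3)
  Chunk 3: 'c' (positions 4-4)
Total chunks: ceil(5 / 2) = 3

3


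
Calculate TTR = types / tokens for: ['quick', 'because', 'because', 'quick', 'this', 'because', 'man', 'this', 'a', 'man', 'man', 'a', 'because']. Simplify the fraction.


Tokens: 13
Unique types: ('a', 'because', 'man', 'quick', 'this') = 5
TTR = 5/13
Already in lowest terms.

5/13


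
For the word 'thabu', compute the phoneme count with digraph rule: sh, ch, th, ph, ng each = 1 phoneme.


Parsing 'thabu' greedily, digraphs first:
  'th' -> digraph (1 consonant phoneme) (phonemes so far: 1)
  'a' -> vowel phoneme (phonemes so far: 2)
  'b' -> consonant phoneme (phonemes so far: 3)
  'u' -> vowel phoneme (phonemes so far: 4)
Total phonemes: 4

4


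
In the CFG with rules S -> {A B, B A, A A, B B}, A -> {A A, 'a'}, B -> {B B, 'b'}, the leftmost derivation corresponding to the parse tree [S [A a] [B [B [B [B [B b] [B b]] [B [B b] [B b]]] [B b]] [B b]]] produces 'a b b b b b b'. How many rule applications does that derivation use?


Every bracketed nonterminal node [X ...] in the tree is produced by exactly one rule application.
Reading the tree off as a leftmost derivation:
  Step 1: S  =>  A B   (applied S -> A B)
  Step 2: A B  =>  a B   (applied A -> a)
  Step 3: a B  =>  a B B   (applied B -> B B)
  Step 4: a B B  =>  a B B B   (applied B -> B B)
  Step 5: a B B B  =>  a B B B B   (applied B -> B B)
  Step 6: a B B B B  =>  a B B B B B   (applied B -> B B)
  Step 7: a B B B B B  =>  a b B B B B   (applied B -> b)
  Step 8: a b B B B B  =>  a b b B B B   (applied B -> b)
  Step 9: a b b B B B  =>  a b b B B B B   (applied B -> B B)
  Step 10: a b b B B B B  =>  a b b b B B B   (applied B -> b)
  Step 11: a b b b B B B  =>  a b b b b B B   (applied B -> b)
  Step 12: a b b b b B B  =>  a b b b b b B   (applied B -> b)
  Step 13: a b b b b b B  =>  a b b b b b b   (applied B -> b)
Final yield: a b b b b b b
Total rewrite steps: 13

13


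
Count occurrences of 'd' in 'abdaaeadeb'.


Scanning 'abdaaeadeb' for 'd':
  Position 2: 'd' -> MATCH (count: 1)
  Position 7: 'd' -> MATCH (count: 2)
Total occurrences of 'd': 2

2


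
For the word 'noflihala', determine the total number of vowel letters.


Scanning each character of 'noflihala':
  Position 1: 'n' -> consonant (running count: 0)
  Position 2: 'o' -> vowel (running count: 1)
  Position 3: 'f' -> consonant (running count: 1)
  Position 4: 'l' -> consonant (running count: 1)
  Position 5: 'i' -> vowel (running count: 2)
  Position 6: 'h' -> consonant (running count: 2)
  Position 7: 'a' -> vowel (running count: 3)
  Position 8: 'l' -> consonant (running count: 3)
  Position 9: 'a' -> vowel (running count: 4)
Total vowels: 4

4


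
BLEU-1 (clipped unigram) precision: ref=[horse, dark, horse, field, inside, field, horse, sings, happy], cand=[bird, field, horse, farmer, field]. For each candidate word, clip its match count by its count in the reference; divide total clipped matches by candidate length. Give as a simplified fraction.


Reference word counts: {'dark': 1, 'field': 2, 'happy': 1, 'horse': 3, 'inside': 1, 'sings': 1}
Checking each candidate word (with clipping):
  'bird' -> not in reference -> no match (matches: 0)
  'field' -> in reference (ref count 2, used 1/2) -> match (matches: 1)
  'horse' -> in reference (ref count 3, used 1/3) -> match (matches: 2)
  'farmer' -> not in reference -> no match (matches: 2)
  'field' -> in reference (ref count 2, used 2/2) -> match (matches: 3)
Clipped matches: 3, Candidate length: 5
Precision = 3/5

3/5


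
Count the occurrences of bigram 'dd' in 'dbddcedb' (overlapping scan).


Scanning 'dbddcedb' for bigram 'dd':
  Position 0: 'db' -> no
  Position 1: 'bd' -> no
  Position 2: 'dd' -> MATCH
  Position 3: 'dc' -> no
  Position 4: 'ce' -> no
  Position 5: 'ed' -> no
  Position 6: 'db' -> no
Total matches: 1

1


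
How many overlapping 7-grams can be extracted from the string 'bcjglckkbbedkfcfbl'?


String 'bcjglckkbbedkfcfbl' has length L = 18.
Number of overlapping n-grams = L - n + 1
Substituting: 18 - 7 + 1 = 12

12


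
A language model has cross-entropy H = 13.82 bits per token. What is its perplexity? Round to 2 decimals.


Perplexity formula: PP = 2^H
H = 13.82
PP = 2^13.82
Decompose: 2^13.82 = 2^13 * 2^0.82
2^13 = 8192, 2^0.82 ~ 1.7654060
PP ~ 8192 * 1.7654060 = 14462.2059520
Rounded to 2 decimals: 14462.21

14462.21


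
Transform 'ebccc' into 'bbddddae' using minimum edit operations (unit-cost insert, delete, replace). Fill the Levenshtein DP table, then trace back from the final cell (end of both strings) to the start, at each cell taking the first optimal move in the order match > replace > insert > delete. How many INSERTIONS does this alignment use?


Edit distance = 7. Backtracking from cell (5, 8) with preference match > replace > insert > delete,
then listing the resulting alignment 'ebccc' -> 'bbddddae' left to right:
  Step 1: replace e->b
  Step 2: keep 'b'
  Step 3: insert 'd' [insertion #1]
  Step 4: insert 'd' [insertion #2]
  Step 5: insert 'd' [insertion #3]
  Step 6: replace c->d
  Step 7: replace c->a
  Step 8: replace c->e
Total insertions: 3

3


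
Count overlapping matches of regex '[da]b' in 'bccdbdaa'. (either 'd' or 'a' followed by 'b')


Pattern: [da]b means either 'd' or 'a' followed by 'b'.
Scanning 'bccdbdaa' position-by-position:
  Pos 0: window 'bc' -> no
  Pos 1: window 'cc' -> no
  Pos 2: window 'cd' -> no
  Pos 3: window 'db' -> MATCH
  Pos 4: window 'bd' -> no
  Pos 5: window 'da' -> no
  Pos 6: window 'aa' -> no
  Pos 7: window 'a' -> no
Total matches: 1

1


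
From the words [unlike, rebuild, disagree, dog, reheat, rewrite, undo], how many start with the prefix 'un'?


Checking each word for prefix 'un':
  'unlike' -> YES, starts with 'un' (count: 1)
  'rebuild' -> no (count: 1)
  'disagree' -> no (count: 1)
  'dog' -> no (count: 1)
  'reheat' -> no (count: 1)
  'rewrite' -> no (count: 1)
  'undo' -> YES, starts with 'un' (count: 2)
Total with prefix 'un': 2

2


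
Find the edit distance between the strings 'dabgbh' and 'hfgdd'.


Building DP table for s1='dabgbh' (len 6) and s2='hfgdd' (len 5):
       h  f  g  d  d
    0  1  2  3  4  5
  d 1  1  2  3  3  4
  a 2  2  2  3  4  4
  b 3  3  3  3  4  5
  g 4  4  4  3  4  5
  b 5  5  5  4  4  5
  h 6  5  6  5  5  5
Edit distance = dp[6][5] = 5

5


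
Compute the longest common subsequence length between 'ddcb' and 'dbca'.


DP table for LCS of 'ddcb' and 'dbca':
       d  b  c  a
    0  0  0  0  0
  d 0  1  1  1  1
  d 0  1  1  1  1
  c 0  1  1  2  2
  b 0  1  2  2  2
LCS: 'dc'
LCS length = 2

2


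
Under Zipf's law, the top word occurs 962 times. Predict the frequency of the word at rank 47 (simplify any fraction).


Zipf's law: freq(rank) = f1 / rank
f1 = 962, rank = 47
freq = 962 / 47
GCD(962, 47) = 1
Simplified: 962/47

962/47


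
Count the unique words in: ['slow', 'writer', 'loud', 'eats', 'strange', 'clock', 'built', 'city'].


Listing all tokens and tracking unique types:
  Token 1: 'slow' -> NEW (unique so far: 1)
  Token 2: 'writer' -> NEW (unique so far: 2)
  Token 3: 'loud' -> NEW (unique so far: 3)
  Token 4: 'eats' -> NEW (unique so far: 4)
  Token 5: 'strange' -> NEW (unique so far: 5)
  Token 6: 'clock' -> NEW (unique so far: 6)
  Token 7: 'built' -> NEW (unique so far: 7)
  Token 8: 'city' -> NEW (unique so far: 8)
Unique types: ('built', 'city', 'clock', 'eats', 'loud', 'slow', 'strange', 'writer')
Vocabulary size: 8

8


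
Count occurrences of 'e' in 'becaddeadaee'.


Scanning 'becaddeadaee' for 'e':
  Position 1: 'e' -> MATCH (count: 1)
  Position 6: 'e' -> MATCH (count: 2)
  Position 10: 'e' -> MATCH (count: 3)
  Position 11: 'e' -> MATCH (count: 4)
Total occurrences of 'e': 4

4


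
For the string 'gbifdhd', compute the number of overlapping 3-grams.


String 'gbifdhd' has length L = 7.
Number of overlapping n-grams = L - n + 1
Substituting: 7 - 3 + 1 = 5

5


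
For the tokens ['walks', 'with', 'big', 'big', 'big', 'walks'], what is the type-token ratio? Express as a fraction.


Tokens: 6
Unique types: ('big', 'walks', 'with') = 3
TTR = 3/6
Simplify: divide both by 3 -> 1/2
TTR = 1/2

1/2


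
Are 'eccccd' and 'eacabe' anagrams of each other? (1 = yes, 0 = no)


Sort characters of 'eccccd': 'ccccde'
Sort characters of 'eacabe': 'aabcee'
Sorted forms differ -> they are NOT anagrams
Result: 0

0


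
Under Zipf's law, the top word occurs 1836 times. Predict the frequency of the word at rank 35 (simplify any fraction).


Zipf's law: freq(rank) = f1 / rank
f1 = 1836, rank = 35
freq = 1836 / 35
GCD(1836, 35) = 1
Simplified: 1836/35

1836/35


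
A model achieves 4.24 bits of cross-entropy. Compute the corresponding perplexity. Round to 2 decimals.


Perplexity formula: PP = 2^H
H = 4.24
PP = 2^4.24
Decompose: 2^4.24 = 2^4 * 2^0.24
2^4 = 16, 2^0.24 ~ 1.1809927
PP ~ 16 * 1.1809927 = 18.8958832
Rounded to 2 decimals: 18.90

18.90


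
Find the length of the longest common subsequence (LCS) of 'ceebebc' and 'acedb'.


DP table for LCS of 'ceebebc' and 'acedb':
       a  c  e  d  b
    0  0  0  0  0  0
  c 0  0  1  1  1  1
  e 0  0  1  2  2  2
  e 0  0  1  2  2  2
  b 0  0  1  2  2  3
  e 0  0  1  2  2  3
  b 0  0  1  2  2  3
  c 0  0  1  2  2  3
LCS: 'ceb'
LCS length = 3

3


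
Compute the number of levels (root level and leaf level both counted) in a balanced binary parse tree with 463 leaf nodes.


In a balanced binary tree with n leaves the deepest leaf is ceil(log2(n)) edges below the root,
so counting node levels inclusive of root and leaves gives ceil(log2(n)) + 1 levels.
log2(463) = 8.8549
ceil(8.8549) = 9
levels = 9 + 1 = 10

10


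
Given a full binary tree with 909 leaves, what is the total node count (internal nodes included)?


Leaf nodes (terminals): 909
Internal nodes = n - 1 = 909 - 1 = 908
Total = leaves + internal = 909 + 908 = 1817

1817


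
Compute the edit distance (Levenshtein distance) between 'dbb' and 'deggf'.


Building DP table for s1='dbb' (len 3) and s2='deggf' (len 5):
       d  e  g  g  f
    0  1  2  3  4  5
  d 1  0  1  2  3  4
  b 2  1  1  2  3  4
  b 3  2  2  2  3  4
Edit distance = dp[3][5] = 4

4


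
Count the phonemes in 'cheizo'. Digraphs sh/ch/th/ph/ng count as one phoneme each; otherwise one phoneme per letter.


Parsing 'cheizo' greedily, digraphs first:
  'ch' -> digraph (1 consonant phoneme) (phonemes so far: 1)
  'e' -> vowel phoneme (phonemes so far: 2)
  'i' -> vowel phoneme (phonemes so far: 3)
  'z' -> consonant phoneme (phonemes so far: 4)
  'o' -> vowel phoneme (phonemes so far: 5)
Total phonemes: 5

5


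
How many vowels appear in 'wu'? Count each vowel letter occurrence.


Scanning each character of 'wu':
  Position 1: 'w' -> consonant (running count: 0)
  Position 2: 'u' -> vowel (running count: 1)
Total vowels: 1

1


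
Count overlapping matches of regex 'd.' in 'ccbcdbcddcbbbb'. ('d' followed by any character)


Pattern: d. means 'd' followed by any character.
Scanning 'ccbcdbcddcbbbb' position-by-position:
  Pos 0: window 'cc' -> no
  Pos 1: window 'cb' -> no
  Pos 2: window 'bc' -> no
  Pos 3: window 'cd' -> no
  Pos 4: window 'db' -> MATCH
  Pos 5: window 'bc' -> no
  Pos 6: window 'cd' -> no
  Pos 7: window 'dd' -> MATCH
  Pos 8: window 'dc' -> MATCH
  Pos 9: window 'cb' -> no
  Pos 10: window 'bb' -> no
  Pos 11: window 'bb' -> no
  Pos 12: window 'bb' -> no
  Pos 13: window 'b' -> no
Total matches: 3

3


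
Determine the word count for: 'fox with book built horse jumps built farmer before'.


Counting words by splitting on spaces:
  Word 1: 'fox'
  Word 2: 'with'
  Word 3: 'book'
  Word 4: 'built'
  Word 5: 'horse'
  Word 6: 'jumps'
  Word 7: 'built'
  Word 8: 'farmer'
  Word 9: 'before'
Total words: 9

9


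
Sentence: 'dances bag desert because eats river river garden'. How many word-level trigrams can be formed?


Word trigrams from [8] words:
  Trigram 1: (dances bag desert)
  Trigram 2: (bag desert because)
  Trigram 3: (desert because eats)
  Trigram 4: (because eats river)
  Trigram 5: (eats river river)
  Trigram 6: (river river garden)
Total word trigrams: 8 - 2 = 6

6


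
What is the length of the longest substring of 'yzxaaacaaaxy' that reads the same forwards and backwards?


Scanning 'yzxaaacaaaxy' for palindromic substrings.
Substring at positions 2-10: 'xaaacaaax'.
Check: reverse('xaaacaaax') = 'xaaacaaax' -> palindrome confirmed.
Neighbouring characters ('z' / 'y') break symmetry, so it cannot extend further.
No longer palindromic substring exists; longest length = 9

9


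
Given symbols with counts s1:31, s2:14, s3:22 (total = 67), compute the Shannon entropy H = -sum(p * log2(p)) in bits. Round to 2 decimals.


Computing entropy H = -sum(p_i * log2(p_i)):
  s1: p = 31/67 = 0.4627, -p*log2(p) = 0.5145
  s2: p = 14/67 = 0.2090, -p*log2(p) = 0.4720
  s3: p = 22/67 = 0.3284, -p*log2(p) = 0.5276
H = sum of terms = 1.5141
Rounded to 2 decimals: 1.51

1.51


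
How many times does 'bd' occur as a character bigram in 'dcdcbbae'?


Scanning 'dcdcbbae' for bigram 'bd':
  Position 0: 'dc' -> no
  Position 1: 'cd' -> no
  Position 2: 'dc' -> no
  Position 3: 'cb' -> no
  Position 4: 'bb' -> no
  Position 5: 'ba' -> no
  Position 6: 'ae' -> no
Total matches: 0

0


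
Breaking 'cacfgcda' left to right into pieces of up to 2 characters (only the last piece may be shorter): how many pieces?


'cacfgcda' has 8 characters.
Chunking with max size 2:
  Chunk 1: 'ca' (positions 0-1)
  Chunk 2: 'cf' (positions 2-3)
  Chunk 3: 'gc' (positions 4-5)
  Chunk 4: 'da' (positions 6-7)
Total chunks: ceil(8 / 2) = 4

4
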